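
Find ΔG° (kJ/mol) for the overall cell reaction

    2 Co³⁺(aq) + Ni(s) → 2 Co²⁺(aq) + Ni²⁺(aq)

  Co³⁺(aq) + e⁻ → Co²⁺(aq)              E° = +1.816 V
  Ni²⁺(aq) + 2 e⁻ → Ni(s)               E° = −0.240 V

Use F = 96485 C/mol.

−397 kJ/mol

In the reaction as written Co³⁺(aq) is reduced, so the Co³⁺/Co²⁺ couple is the cathode and Ni²⁺/Ni is the anode.
E°cell = +1.816 − (−0.240) = +2.056 V; balancing electrons gives n = 2.
ΔG° = −nFE°cell = −(2)(96485)(+2.056) J/mol = −397 kJ/mol.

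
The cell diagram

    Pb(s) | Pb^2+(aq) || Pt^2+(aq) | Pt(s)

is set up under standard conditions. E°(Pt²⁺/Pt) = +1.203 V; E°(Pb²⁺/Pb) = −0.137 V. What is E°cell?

+1.340 V

By convention the left-hand electrode in cell notation is the anode (oxidation) and the right-hand electrode is the cathode (reduction).
E°cell = E°(right) − E°(left) = +1.203 − (−0.137) = +1.340 V.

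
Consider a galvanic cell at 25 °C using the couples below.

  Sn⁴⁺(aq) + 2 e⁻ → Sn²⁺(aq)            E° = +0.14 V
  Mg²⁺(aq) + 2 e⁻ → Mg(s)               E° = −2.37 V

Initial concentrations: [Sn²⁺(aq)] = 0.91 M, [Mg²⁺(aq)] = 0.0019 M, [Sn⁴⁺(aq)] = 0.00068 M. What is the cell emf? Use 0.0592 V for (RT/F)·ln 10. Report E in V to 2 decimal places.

+2.50 V

The Sn⁴⁺/Sn²⁺ couple has the more positive E°, so it is the cathode; Mg²⁺/Mg is the anode.
The standard potential is +0.14 − (−2.37) = +2.51 V and the balanced reaction transfers n = 2 electrons.
For the overall reaction Sn⁴⁺(aq) + Mg(s) → Sn²⁺(aq) + Mg²⁺(aq), Q = ([Sn²⁺(aq)]·[Mg²⁺(aq)]) / [Sn⁴⁺(aq)] = 2.54, giving log Q = 0.405.
Applying E = E° − (RT ln10/nF)·log Q gives +2.51 − (0.0592/2)(0.405) = +2.50 V.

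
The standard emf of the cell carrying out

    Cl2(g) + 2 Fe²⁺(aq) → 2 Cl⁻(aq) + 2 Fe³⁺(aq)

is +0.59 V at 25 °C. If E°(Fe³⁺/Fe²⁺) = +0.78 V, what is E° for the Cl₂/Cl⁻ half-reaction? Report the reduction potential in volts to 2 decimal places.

In the reaction as written the Cl₂/Cl⁻ couple is reduced (cathode) and Fe³⁺/Fe²⁺ is oxidized (anode), so E°cell = E°(Cl₂/Cl⁻) − E°(Fe³⁺/Fe²⁺).
E°(Cl₂/Cl⁻) = E°cell + E°(anode) = +0.59 + (+0.78) = +1.37 V.

+1.37 V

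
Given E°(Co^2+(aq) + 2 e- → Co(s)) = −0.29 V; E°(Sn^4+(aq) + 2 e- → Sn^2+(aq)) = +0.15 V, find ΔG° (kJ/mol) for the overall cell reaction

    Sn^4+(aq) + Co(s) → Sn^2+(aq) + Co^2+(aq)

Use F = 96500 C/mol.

In the reaction as written Sn^4+(aq) is reduced, so the Sn⁴⁺/Sn²⁺ couple is the cathode and Co²⁺/Co is the anode.
E°cell = +0.15 − (−0.29) = +0.44 V; balancing electrons gives n = 2.
ΔG° = −nFE°cell = −(2)(96500)(+0.44) J/mol = −84.9 kJ/mol.

−84.9 kJ/mol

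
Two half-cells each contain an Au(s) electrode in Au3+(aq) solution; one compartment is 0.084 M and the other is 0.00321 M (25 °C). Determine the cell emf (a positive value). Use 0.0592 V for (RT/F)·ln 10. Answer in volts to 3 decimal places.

For a concentration cell E°cell = 0, since both electrodes use the same couple.
The compartment with the higher Au3+(aq) concentration (0.084 M) acts as the cathode; ions are reduced there and produced at the dilute (0.00321 M) anode.
With n = 3, Ecell = −(0.0592/3)·log([dilute]/[conc]) = −(0.0592/3)·log(0.00321/0.084) = +0.028 V.

0.028 V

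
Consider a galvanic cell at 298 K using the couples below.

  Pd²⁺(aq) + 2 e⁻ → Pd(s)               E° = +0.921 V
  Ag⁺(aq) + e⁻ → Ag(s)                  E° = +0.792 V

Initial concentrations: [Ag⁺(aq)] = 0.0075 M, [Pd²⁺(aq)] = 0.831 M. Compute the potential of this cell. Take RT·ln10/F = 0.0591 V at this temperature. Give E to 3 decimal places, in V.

The Pd²⁺/Pd couple has the more positive E°, so it is the cathode; Ag⁺/Ag is the anode.
E°cell = +0.921 − (+0.792) = +0.129 V, with n = 2 electrons transferred.
For the overall reaction Pd²⁺(aq) + 2 Ag(s) → Pd(s) + 2 Ag⁺(aq), Q = [Ag⁺(aq)]^2 / [Pd²⁺(aq)] = 6.77×10^−5, giving log Q = −4.169.
E = E° − (0.0591/n)·log Q = +0.129 − (0.0591/2)(−4.169) = +0.252 V.

+0.252 V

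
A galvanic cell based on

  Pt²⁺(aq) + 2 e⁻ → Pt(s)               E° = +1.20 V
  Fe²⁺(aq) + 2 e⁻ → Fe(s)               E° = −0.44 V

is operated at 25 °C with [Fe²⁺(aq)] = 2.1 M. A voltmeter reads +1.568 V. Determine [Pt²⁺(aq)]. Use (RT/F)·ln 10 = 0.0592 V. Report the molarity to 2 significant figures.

Pt²⁺/Pt is the cathode (higher E°); E°cell = +1.20 − (−0.44) = +1.64 V with n = 2.
Since E = E° − (0.0592/n)·log Q, log Q = n(E° − E)/0.0592 = 2.432.
The balanced reaction is Pt²⁺(aq) + Fe(s) → Pt(s) + Fe²⁺(aq), so Q = [Fe²⁺(aq)] / [Pt²⁺(aq)].
Substituting the known concentrations and solving, log [Pt²⁺(aq)] = −2.110 and [Pt²⁺(aq)] = 0.0078 M.

0.0078 M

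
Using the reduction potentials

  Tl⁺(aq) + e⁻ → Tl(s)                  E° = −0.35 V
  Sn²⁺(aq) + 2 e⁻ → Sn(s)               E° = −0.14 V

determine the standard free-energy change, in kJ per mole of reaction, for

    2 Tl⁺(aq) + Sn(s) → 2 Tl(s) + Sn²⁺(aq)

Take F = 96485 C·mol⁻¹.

+40.5 kJ/mol

In the reaction as written Tl⁺(aq) is reduced, so the Tl⁺/Tl couple is the cathode and Sn²⁺/Sn is the anode.
E°cell = −0.35 − (−0.14) = −0.21 V; balancing electrons gives n = 2.
ΔG° = −nFE°cell = −(2)(96485)(−0.21) J/mol = +40.5 kJ/mol.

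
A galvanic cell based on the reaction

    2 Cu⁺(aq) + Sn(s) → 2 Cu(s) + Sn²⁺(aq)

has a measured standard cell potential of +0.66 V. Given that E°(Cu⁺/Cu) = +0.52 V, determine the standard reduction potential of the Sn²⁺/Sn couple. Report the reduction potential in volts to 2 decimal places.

−0.14 V

In the reaction as written the Cu⁺/Cu couple is reduced (cathode) and Sn²⁺/Sn is oxidized (anode), so E°cell = E°(Cu⁺/Cu) − E°(Sn²⁺/Sn).
E°(Sn²⁺/Sn) = E°(cathode) − E°cell = +0.52 − (+0.66) = −0.14 V.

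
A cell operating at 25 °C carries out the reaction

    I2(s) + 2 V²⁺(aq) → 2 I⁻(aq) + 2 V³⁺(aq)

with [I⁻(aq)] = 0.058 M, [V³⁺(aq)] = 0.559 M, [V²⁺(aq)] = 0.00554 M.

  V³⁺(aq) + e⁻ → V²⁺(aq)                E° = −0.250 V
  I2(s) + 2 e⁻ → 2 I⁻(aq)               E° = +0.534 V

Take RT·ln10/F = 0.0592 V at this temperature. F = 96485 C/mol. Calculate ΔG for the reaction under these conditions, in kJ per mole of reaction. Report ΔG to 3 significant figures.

E°cell = +0.534 − (−0.250) = +0.784 V; the balanced reaction transfers n = 2 electrons.
The reaction quotient is ([I⁻(aq)]^2·[V³⁺(aq)]^2) / [V²⁺(aq)]^2 = 34.2; by Nernst, E = +0.784 − (0.0592/2)(1.535) = +0.7386 V.
ΔG = −nFE = −(2)(96485)(+0.7386) J/mol = −143 kJ/mol.

−143 kJ/mol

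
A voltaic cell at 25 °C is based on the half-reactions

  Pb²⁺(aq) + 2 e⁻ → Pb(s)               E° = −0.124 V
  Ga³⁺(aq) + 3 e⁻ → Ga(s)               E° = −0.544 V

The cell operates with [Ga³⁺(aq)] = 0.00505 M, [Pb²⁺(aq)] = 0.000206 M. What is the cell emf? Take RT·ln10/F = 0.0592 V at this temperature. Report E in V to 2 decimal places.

+0.36 V

Since E°(Pb²⁺/Pb) > E°(Ga³⁺/Ga), Pb²⁺/Pb serves as the cathode.
The standard potential is −0.124 − (−0.544) = +0.420 V and the balanced reaction transfers n = 6 electrons.
Balancing gives 3 Pb²⁺(aq) + 2 Ga(s) → 3 Pb(s) + 2 Ga³⁺(aq); hence Q = [Ga³⁺(aq)]^2 / [Pb²⁺(aq)]^3 = 2.92×10^6 (log Q = 6.465).
E = E° − (0.0592/n)·log Q = +0.420 − (0.0592/6)(6.465) = +0.36 V.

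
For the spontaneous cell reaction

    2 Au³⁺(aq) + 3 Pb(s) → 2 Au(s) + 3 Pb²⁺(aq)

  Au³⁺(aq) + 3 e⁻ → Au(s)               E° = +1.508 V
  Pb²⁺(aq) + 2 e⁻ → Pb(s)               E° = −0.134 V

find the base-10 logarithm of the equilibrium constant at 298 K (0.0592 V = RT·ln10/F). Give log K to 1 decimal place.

The Au³⁺/Au couple is reduced (cathode); E°cell = +1.508 − (−0.134) = +1.642 V with n = 6.
At equilibrium E = 0, so log K = nE°cell / 0.0592 = (6)(+1.642) / 0.0592 = 166.4.

log K = 166.4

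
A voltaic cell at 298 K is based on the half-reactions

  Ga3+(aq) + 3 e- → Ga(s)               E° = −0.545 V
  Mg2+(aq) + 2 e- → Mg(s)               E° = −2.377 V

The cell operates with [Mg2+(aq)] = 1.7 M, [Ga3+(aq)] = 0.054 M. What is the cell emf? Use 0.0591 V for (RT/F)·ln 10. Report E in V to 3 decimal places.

The Ga³⁺/Ga couple has the more positive E°, so it is the cathode; Mg²⁺/Mg is the anode.
E°cell = E°cat − E°an = −0.545 − (−2.377) = +1.832 V; n = 6.
The balanced reaction is 2 Ga3+(aq) + 3 Mg(s) → 2 Ga(s) + 3 Mg2+(aq), so Q = [Mg2+(aq)]^3 / [Ga3+(aq)]^2 = 1.68×10^3 and log Q = 3.227.
By the Nernst equation, E = +1.832 − (0.0591/6)·(3.227) = +1.800 V.

+1.800 V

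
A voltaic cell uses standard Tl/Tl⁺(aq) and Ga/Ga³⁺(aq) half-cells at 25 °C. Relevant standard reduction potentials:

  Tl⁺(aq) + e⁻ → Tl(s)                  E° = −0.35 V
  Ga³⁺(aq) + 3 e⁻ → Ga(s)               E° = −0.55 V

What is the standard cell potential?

The Tl⁺/Tl couple has the higher E°, so Tl ion is reduced (cathode) and Ga is oxidized (anode).
E°cell = E°(cathode) − E°(anode) = −0.35 − (−0.55) = +0.20 V.

+0.20 V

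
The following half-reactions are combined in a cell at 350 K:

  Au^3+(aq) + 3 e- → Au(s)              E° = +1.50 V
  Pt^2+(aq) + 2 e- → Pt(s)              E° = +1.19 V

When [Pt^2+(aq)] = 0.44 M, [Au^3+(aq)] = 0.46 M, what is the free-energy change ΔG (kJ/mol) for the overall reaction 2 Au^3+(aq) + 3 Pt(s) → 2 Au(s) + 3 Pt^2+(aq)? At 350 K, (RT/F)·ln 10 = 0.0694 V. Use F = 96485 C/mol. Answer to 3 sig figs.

The standard cell potential is +1.50 − (+1.19) = +0.31 V, with n = 6 electrons in the balanced equation.
Q = [Pt^2+(aq)]^3 / [Au^3+(aq)]^2 = 0.403, so log Q = −0.395 and E = +0.31 − (0.0694/6)(−0.395) = +0.3146 V.
Then ΔG = −nFE = −6 × 96485 × +0.3146 J/mol = −182 kJ/mol.

−182 kJ/mol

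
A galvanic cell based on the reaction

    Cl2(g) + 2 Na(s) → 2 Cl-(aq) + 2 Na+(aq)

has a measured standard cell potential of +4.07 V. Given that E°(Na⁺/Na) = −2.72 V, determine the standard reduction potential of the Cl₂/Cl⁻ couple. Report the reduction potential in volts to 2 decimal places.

In the reaction as written the Cl₂/Cl⁻ couple is reduced (cathode) and Na⁺/Na is oxidized (anode), so E°cell = E°(Cl₂/Cl⁻) − E°(Na⁺/Na).
E°(Cl₂/Cl⁻) = E°cell + E°(anode) = +4.07 + (−2.72) = +1.35 V.

+1.35 V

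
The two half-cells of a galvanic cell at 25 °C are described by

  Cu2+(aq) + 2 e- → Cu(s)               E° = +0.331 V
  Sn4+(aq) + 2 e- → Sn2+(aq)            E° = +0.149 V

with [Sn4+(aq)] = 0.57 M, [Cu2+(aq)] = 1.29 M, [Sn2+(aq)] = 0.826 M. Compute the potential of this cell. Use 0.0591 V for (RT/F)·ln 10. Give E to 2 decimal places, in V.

+0.19 V

The Cu²⁺/Cu couple has the more positive E°, so it is the cathode; Sn⁴⁺/Sn²⁺ is the anode.
E°cell = E°cat − E°an = +0.331 − (+0.149) = +0.182 V; n = 2.
For the overall reaction Cu2+(aq) + Sn2+(aq) → Cu(s) + Sn4+(aq), Q = [Sn4+(aq)] / ([Cu2+(aq)]·[Sn2+(aq)]) = 0.535, giving log Q = −0.272.
E = E° − (0.0591/n)·log Q = +0.182 − (0.0591/2)(−0.272) = +0.19 V.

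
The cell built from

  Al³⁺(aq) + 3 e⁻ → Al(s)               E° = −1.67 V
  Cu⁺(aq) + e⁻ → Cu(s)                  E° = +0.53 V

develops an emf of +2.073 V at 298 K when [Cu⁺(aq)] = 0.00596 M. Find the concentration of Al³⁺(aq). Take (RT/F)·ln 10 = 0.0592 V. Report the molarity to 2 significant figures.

With Cu⁺/Cu at the cathode and Al³⁺/Al at the anode, E°cell = +0.53 − (−1.67) = +2.20 V (n = 3).
Rearranging E = E° − (0.0592/n)·log Q gives log Q = 3(+2.20 − (+2.073))/0.0592 = 6.436.
For 3 Cu⁺(aq) + Al(s) → 3 Cu(s) + Al³⁺(aq), the reaction quotient is Q = [Al³⁺(aq)] / [Cu⁺(aq)]^3.
Solving for the unknown gives log [Al³⁺(aq)] = −0.238, so [Al³⁺(aq)] ≈ 0.58 M.

0.58 M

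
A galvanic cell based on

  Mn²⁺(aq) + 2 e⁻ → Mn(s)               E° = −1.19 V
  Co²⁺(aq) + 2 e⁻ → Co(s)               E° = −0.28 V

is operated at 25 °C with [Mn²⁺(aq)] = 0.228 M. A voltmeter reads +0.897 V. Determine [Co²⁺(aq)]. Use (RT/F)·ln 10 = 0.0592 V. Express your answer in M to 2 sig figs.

With Co²⁺/Co at the cathode and Mn²⁺/Mn at the anode, E°cell = −0.28 − (−1.19) = +0.91 V (n = 2).
Rearranging E = E° − (0.0592/n)·log Q gives log Q = 2(+0.91 − (+0.897))/0.0592 = 0.439.
Balancing electrons gives Co²⁺(aq) + Mn(s) → Co(s) + Mn²⁺(aq); thus Q = [Mn²⁺(aq)] / [Co²⁺(aq)].
Substituting the known concentrations and solving, log [Co²⁺(aq)] = −1.081 and [Co²⁺(aq)] = 0.083 M.

0.083 M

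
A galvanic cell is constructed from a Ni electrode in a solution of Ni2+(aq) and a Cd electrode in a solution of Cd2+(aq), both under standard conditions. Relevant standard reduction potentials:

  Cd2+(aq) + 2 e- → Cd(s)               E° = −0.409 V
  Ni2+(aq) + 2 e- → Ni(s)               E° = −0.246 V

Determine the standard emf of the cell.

The Ni²⁺/Ni couple has the higher E°, so Ni ion is reduced (cathode) and Cd is oxidized (anode).
E°cell = E°(cathode) − E°(anode) = −0.246 − (−0.409) = +0.163 V.

+0.163 V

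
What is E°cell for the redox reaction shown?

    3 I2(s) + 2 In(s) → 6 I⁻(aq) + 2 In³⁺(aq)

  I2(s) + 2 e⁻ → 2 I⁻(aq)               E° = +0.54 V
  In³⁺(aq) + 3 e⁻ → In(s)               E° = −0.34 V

+0.88 V

In the reaction as written, I2(s) is reduced (cathode) and In³⁺(aq) is produced by oxidation at the anode.
E°cell = E°(cathode) − E°(anode) = +0.54 − (−0.34) = +0.88 V.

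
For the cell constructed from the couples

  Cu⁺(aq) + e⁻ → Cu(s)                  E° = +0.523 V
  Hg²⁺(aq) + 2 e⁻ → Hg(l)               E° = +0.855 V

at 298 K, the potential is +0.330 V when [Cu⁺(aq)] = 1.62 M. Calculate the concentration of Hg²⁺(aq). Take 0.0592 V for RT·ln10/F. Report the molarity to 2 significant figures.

2.2 M

Hg²⁺/Hg is the cathode (higher E°); E°cell = +0.855 − (+0.523) = +0.332 V with n = 2.
Rearranging E = E° − (0.0592/n)·log Q gives log Q = 2(+0.332 − (+0.330))/0.0592 = 0.068.
For Hg²⁺(aq) + 2 Cu(s) → Hg(l) + 2 Cu⁺(aq), the reaction quotient is Q = [Cu⁺(aq)]^2 / [Hg²⁺(aq)].
Isolating [Hg²⁺(aq)] in Q = 10^{0.068} yields log [Hg²⁺(aq)] = 0.351, i.e. 2.2 M.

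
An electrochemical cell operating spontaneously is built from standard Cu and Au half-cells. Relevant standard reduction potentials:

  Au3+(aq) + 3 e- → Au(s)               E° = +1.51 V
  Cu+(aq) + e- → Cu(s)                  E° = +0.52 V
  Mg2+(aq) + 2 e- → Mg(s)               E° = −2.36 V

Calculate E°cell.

Of the two couples in this cell, the one with the more positive reduction potential is reduced at the cathode: here that is Au³⁺/Au (+1.51 V); Cu⁺/Cu (+0.52 V) is the anode.
E°cell = E°(cathode) − E°(anode) = +1.51 − (+0.52) = +0.99 V.

+0.99 V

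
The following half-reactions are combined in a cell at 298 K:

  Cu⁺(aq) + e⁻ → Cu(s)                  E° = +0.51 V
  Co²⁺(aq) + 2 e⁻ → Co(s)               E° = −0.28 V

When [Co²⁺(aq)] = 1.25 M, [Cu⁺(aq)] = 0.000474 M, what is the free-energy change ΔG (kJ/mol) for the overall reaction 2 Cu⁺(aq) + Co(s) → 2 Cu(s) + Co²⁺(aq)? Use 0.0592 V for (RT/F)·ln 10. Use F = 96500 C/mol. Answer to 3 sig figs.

−114 kJ/mol

E°cell = +0.51 − (−0.28) = +0.79 V; the balanced reaction transfers n = 2 electrons.
Here Q = [Co²⁺(aq)] / [Cu⁺(aq)]^2 = 5.56×10^6 (log Q = 6.745), giving E = +0.79 − (0.0592/2)·(6.745) = +0.5903 V.
Finally ΔG = −nFE = −(2)(96500 C/mol)(+0.5903 V) = −114 kJ/mol.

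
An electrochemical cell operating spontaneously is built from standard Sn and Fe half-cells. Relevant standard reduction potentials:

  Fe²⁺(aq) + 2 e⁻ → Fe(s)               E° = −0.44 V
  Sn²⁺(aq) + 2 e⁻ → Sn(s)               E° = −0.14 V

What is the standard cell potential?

+0.30 V

The Sn²⁺/Sn couple has the higher E°, so Sn ion is reduced (cathode) and Fe is oxidized (anode).
E°cell = E°(cathode) − E°(anode) = −0.14 − (−0.44) = +0.30 V.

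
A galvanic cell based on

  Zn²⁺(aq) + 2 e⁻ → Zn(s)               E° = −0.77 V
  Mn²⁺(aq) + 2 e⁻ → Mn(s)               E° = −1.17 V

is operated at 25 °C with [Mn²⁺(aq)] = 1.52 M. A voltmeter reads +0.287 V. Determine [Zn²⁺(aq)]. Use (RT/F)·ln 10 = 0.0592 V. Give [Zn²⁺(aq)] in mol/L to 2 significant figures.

The Zn²⁺/Zn couple has the larger reduction potential, so it is the cathode: E°cell = −0.77 − (−1.17) = +0.40 V and n = 2.
Since E = E° − (0.0592/n)·log Q, log Q = n(E° − E)/0.0592 = 3.818.
The balanced reaction is Zn²⁺(aq) + Mn(s) → Zn(s) + Mn²⁺(aq), so Q = [Mn²⁺(aq)] / [Zn²⁺(aq)].
Substituting the known concentrations and solving, log [Zn²⁺(aq)] = −3.636 and [Zn²⁺(aq)] = 0.00023 M.

0.00023 M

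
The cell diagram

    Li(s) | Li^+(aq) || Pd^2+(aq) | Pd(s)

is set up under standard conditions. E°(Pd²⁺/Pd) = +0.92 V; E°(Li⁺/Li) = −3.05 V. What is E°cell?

+3.97 V

By convention the left-hand electrode in cell notation is the anode (oxidation) and the right-hand electrode is the cathode (reduction).
E°cell = E°(right) − E°(left) = +0.92 − (−3.05) = +3.97 V.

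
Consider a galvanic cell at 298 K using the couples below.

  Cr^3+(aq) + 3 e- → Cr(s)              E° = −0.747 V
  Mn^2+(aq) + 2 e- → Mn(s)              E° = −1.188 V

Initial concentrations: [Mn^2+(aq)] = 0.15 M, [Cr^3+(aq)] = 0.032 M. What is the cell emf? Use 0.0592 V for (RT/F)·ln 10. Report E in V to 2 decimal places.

Cr³⁺/Cr is reduced (cathode, E° = −0.747 V) and Mn²⁺/Mn is oxidized (anode).
E°cell = E°cat − E°an = −0.747 − (−1.188) = +0.441 V; n = 6.
Balancing gives 2 Cr^3+(aq) + 3 Mn(s) → 2 Cr(s) + 3 Mn^2+(aq); hence Q = [Mn^2+(aq)]^3 / [Cr^3+(aq)]^2 = 3.3 (log Q = 0.518).
E = E° − (0.0592/n)·log Q = +0.441 − (0.0592/6)(0.518) = +0.44 V.

+0.44 V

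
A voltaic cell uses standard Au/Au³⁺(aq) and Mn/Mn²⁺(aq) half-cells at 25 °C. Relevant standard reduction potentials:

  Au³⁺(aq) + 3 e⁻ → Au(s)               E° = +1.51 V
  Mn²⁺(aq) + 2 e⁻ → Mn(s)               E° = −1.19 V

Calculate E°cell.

Of the two couples in this cell, the one with the more positive reduction potential is reduced at the cathode: here that is Au³⁺/Au (+1.51 V); Mn²⁺/Mn (−1.19 V) is the anode.
E°cell = E°(cathode) − E°(anode) = +1.51 − (−1.19) = +2.70 V.

+2.70 V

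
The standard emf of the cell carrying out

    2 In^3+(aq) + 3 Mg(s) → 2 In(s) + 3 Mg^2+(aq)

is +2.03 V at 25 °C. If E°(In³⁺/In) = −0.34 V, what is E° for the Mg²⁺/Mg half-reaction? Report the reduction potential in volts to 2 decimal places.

−2.37 V

In the reaction as written the In³⁺/In couple is reduced (cathode) and Mg²⁺/Mg is oxidized (anode), so E°cell = E°(In³⁺/In) − E°(Mg²⁺/Mg).
E°(Mg²⁺/Mg) = E°(cathode) − E°cell = −0.34 − (+2.03) = −2.37 V.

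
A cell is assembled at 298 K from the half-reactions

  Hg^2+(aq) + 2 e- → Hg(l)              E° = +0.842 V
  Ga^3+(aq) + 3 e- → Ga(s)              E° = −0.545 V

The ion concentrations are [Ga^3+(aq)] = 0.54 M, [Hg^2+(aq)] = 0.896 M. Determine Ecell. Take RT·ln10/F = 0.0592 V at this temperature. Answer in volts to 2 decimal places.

Hg²⁺/Hg is reduced (cathode, E° = +0.842 V) and Ga³⁺/Ga is oxidized (anode).
E°cell = E°cat − E°an = +0.842 − (−0.545) = +1.387 V; n = 6.
The balanced reaction is 3 Hg^2+(aq) + 2 Ga(s) → 3 Hg(l) + 2 Ga^3+(aq), so Q = [Ga^3+(aq)]^2 / [Hg^2+(aq)]^3 = 0.405 and log Q = −0.392.
E = E° − (0.0592/n)·log Q = +1.387 − (0.0592/6)(−0.392) = +1.39 V.

+1.39 V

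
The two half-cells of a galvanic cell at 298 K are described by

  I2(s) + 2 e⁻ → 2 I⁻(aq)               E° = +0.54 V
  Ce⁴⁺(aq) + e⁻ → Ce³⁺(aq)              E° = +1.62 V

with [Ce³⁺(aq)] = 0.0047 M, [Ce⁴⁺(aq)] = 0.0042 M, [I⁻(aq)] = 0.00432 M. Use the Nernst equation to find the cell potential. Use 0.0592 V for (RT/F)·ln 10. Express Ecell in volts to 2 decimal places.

+0.94 V

The Ce⁴⁺/Ce³⁺ couple has the more positive E°, so it is the cathode; I₂/I⁻ is the anode.
E°cell = +1.62 − (+0.54) = +1.08 V, with n = 2 electrons transferred.
Balancing gives 2 Ce⁴⁺(aq) + 2 I⁻(aq) → 2 Ce³⁺(aq) + I2(s); hence Q = [Ce³⁺(aq)]^2 / ([Ce⁴⁺(aq)]^2·[I⁻(aq)]^2) = 6.71×10^4 (log Q = 4.827).
E = E° − (0.0592/n)·log Q = +1.08 − (0.0592/2)(4.827) = +0.94 V.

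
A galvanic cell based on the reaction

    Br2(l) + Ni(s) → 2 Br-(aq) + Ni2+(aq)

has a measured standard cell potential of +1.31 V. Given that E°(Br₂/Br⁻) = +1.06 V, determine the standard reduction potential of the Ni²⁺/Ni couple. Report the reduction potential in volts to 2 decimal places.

In the reaction as written the Br₂/Br⁻ couple is reduced (cathode) and Ni²⁺/Ni is oxidized (anode), so E°cell = E°(Br₂/Br⁻) − E°(Ni²⁺/Ni).
E°(Ni²⁺/Ni) = E°(cathode) − E°cell = +1.06 − (+1.31) = −0.25 V.

−0.25 V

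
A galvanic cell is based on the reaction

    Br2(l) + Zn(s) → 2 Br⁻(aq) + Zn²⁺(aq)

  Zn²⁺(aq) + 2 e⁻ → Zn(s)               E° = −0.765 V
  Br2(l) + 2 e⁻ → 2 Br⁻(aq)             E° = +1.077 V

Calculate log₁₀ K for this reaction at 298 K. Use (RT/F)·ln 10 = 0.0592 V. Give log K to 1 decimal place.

log K = 62.2

The Br₂/Br⁻ couple is reduced (cathode); E°cell = +1.077 − (−0.765) = +1.842 V with n = 2.
At equilibrium E = 0, so log K = nE°cell / 0.0592 = (2)(+1.842) / 0.0592 = 62.2.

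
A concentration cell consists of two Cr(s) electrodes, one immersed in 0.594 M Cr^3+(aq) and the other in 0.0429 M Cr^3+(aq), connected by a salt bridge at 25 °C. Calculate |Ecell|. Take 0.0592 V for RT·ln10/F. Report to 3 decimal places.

0.023 V

For a concentration cell E°cell = 0, since both electrodes use the same couple.
The compartment with the higher Cr^3+(aq) concentration (0.594 M) acts as the cathode; ions are reduced there and produced at the dilute (0.0429 M) anode.
With n = 3, Ecell = −(0.0592/3)·log([dilute]/[conc]) = −(0.0592/3)·log(0.0429/0.594) = +0.023 V.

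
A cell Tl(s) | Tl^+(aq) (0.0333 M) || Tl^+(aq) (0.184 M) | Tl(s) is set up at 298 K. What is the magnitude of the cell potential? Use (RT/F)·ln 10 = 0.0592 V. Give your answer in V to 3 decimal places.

0.044 V

For a concentration cell E°cell = 0, since both electrodes use the same couple.
The compartment with the higher Tl^+(aq) concentration (0.184 M) acts as the cathode; ions are reduced there and produced at the dilute (0.0333 M) anode.
With n = 1, Ecell = −(0.0592/1)·log([dilute]/[conc]) = −(0.0592/1)·log(0.0333/0.184) = +0.044 V.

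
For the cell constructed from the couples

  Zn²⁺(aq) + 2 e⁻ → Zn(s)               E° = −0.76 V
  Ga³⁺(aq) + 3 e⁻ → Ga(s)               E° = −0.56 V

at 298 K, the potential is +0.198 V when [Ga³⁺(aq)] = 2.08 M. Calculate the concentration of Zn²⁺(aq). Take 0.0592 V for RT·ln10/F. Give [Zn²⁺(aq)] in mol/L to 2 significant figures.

The Ga³⁺/Ga couple has the larger reduction potential, so it is the cathode: E°cell = −0.56 − (−0.76) = +0.20 V and n = 6.
Since E = E° − (0.0592/n)·log Q, log Q = n(E° − E)/0.0592 = 0.203.
Balancing electrons gives 2 Ga³⁺(aq) + 3 Zn(s) → 2 Ga(s) + 3 Zn²⁺(aq); thus Q = [Zn²⁺(aq)]^3 / [Ga³⁺(aq)]^2.
Isolating [Zn²⁺(aq)] in Q = 10^{0.203} yields log [Zn²⁺(aq)] = 0.280, i.e. 1.9 M.

1.9 M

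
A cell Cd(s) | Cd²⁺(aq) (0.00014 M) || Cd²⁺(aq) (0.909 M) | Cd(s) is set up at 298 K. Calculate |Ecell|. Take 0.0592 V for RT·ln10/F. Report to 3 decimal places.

For a concentration cell E°cell = 0, since both electrodes use the same couple.
The compartment with the higher Cd²⁺(aq) concentration (0.909 M) acts as the cathode; ions are reduced there and produced at the dilute (0.00014 M) anode.
With n = 2, Ecell = −(0.0592/2)·log([dilute]/[conc]) = −(0.0592/2)·log(0.00014/0.909) = +0.113 V.

0.113 V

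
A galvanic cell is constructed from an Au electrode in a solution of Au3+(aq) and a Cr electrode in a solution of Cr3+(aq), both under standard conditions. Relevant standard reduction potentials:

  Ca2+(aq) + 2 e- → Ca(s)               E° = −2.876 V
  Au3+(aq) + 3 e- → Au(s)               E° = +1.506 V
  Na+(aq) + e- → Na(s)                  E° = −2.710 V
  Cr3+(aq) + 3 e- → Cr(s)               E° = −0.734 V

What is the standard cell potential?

Of the two couples in this cell, the one with the more positive reduction potential is reduced at the cathode: here that is Au³⁺/Au (+1.506 V); Cr³⁺/Cr (−0.734 V) is the anode.
E°cell = E°(cathode) − E°(anode) = +1.506 − (−0.734) = +2.240 V.

+2.240 V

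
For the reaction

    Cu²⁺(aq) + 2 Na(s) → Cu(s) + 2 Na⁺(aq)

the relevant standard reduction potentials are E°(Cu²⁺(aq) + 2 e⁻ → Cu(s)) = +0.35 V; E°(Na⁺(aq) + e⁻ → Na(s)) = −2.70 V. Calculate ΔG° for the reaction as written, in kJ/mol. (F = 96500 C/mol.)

In the reaction as written Cu²⁺(aq) is reduced, so the Cu²⁺/Cu couple is the cathode and Na⁺/Na is the anode.
E°cell = +0.35 − (−2.70) = +3.05 V; balancing electrons gives n = 2.
ΔG° = −nFE°cell = −(2)(96500)(+3.05) J/mol = −589 kJ/mol.

−589 kJ/mol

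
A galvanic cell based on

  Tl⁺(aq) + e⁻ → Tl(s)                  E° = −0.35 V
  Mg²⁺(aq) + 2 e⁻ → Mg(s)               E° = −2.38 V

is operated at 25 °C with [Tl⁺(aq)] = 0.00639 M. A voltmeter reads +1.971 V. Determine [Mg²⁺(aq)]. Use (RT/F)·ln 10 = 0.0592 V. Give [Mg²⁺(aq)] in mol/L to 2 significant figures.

0.0040 M

The Tl⁺/Tl couple has the larger reduction potential, so it is the cathode: E°cell = −0.35 − (−2.38) = +2.03 V and n = 2.
Rearranging E = E° − (0.0592/n)·log Q gives log Q = 2(+2.03 − (+1.971))/0.0592 = 1.993.
The balanced reaction is 2 Tl⁺(aq) + Mg(s) → 2 Tl(s) + Mg²⁺(aq), so Q = [Mg²⁺(aq)] / [Tl⁺(aq)]^2.
Substituting the known concentrations and solving, log [Mg²⁺(aq)] = −2.396 and [Mg²⁺(aq)] = 0.0040 M.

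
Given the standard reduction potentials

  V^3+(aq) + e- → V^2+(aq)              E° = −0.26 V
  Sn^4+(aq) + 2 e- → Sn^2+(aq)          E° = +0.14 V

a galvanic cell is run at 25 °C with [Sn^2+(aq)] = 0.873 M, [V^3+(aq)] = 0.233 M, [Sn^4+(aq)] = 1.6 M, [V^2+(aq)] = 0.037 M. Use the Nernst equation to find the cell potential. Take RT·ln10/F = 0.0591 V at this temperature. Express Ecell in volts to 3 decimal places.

The Sn⁴⁺/Sn²⁺ couple has the more positive E°, so it is the cathode; V³⁺/V²⁺ is the anode.
E°cell = +0.14 − (−0.26) = +0.40 V, with n = 2 electrons transferred.
The balanced reaction is Sn^4+(aq) + 2 V^2+(aq) → Sn^2+(aq) + 2 V^3+(aq), so Q = ([Sn^2+(aq)]·[V^3+(aq)]^2) / ([Sn^4+(aq)]·[V^2+(aq)]^2) = 21.6 and log Q = 1.335.
E = E° − (0.0591/n)·log Q = +0.40 − (0.0591/2)(1.335) = +0.361 V.

+0.361 V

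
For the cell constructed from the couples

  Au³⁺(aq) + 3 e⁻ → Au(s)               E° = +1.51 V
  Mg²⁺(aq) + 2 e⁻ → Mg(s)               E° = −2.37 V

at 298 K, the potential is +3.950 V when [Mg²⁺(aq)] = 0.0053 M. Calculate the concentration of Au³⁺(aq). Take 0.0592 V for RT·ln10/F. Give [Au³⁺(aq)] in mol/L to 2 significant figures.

The Au³⁺/Au couple has the larger reduction potential, so it is the cathode: E°cell = +1.51 − (−2.37) = +3.88 V and n = 6.
Rearranging E = E° − (0.0592/n)·log Q gives log Q = 6(+3.88 − (+3.950))/0.0592 = −7.095.
For 2 Au³⁺(aq) + 3 Mg(s) → 2 Au(s) + 3 Mg²⁺(aq), the reaction quotient is Q = [Mg²⁺(aq)]^3 / [Au³⁺(aq)]^2.
Solving for the unknown gives log [Au³⁺(aq)] = 0.134, so [Au³⁺(aq)] ≈ 1.4 M.

1.4 M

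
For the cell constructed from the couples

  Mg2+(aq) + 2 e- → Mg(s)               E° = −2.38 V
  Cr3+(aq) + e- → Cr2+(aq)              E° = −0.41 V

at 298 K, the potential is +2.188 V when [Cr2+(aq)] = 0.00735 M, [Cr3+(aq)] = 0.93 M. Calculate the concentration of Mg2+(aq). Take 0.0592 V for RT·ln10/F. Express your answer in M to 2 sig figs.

With Cr³⁺/Cr²⁺ at the cathode and Mg²⁺/Mg at the anode, E°cell = −0.41 − (−2.38) = +1.97 V (n = 2).
Rearranging E = E° − (0.0592/n)·log Q gives log Q = 2(+1.97 − (+2.188))/0.0592 = −7.365.
The balanced reaction is 2 Cr3+(aq) + Mg(s) → 2 Cr2+(aq) + Mg2+(aq), so Q = ([Cr2+(aq)]^2·[Mg2+(aq)]) / [Cr3+(aq)]^2.
Solving for the unknown gives log [Mg2+(aq)] = −3.161, so [Mg2+(aq)] ≈ 0.00069 M.

0.00069 M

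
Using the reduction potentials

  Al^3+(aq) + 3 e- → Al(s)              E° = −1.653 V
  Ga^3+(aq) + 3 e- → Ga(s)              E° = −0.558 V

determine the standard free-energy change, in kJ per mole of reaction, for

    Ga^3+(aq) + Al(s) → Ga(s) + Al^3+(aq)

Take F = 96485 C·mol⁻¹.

−317 kJ/mol

In the reaction as written Ga^3+(aq) is reduced, so the Ga³⁺/Ga couple is the cathode and Al³⁺/Al is the anode.
E°cell = −0.558 − (−1.653) = +1.095 V; balancing electrons gives n = 3.
ΔG° = −nFE°cell = −(3)(96485)(+1.095) J/mol = −317 kJ/mol.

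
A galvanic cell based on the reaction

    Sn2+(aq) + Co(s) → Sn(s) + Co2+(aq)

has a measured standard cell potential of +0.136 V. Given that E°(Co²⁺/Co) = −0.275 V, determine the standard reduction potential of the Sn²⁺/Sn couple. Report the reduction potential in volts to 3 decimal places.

In the reaction as written the Sn²⁺/Sn couple is reduced (cathode) and Co²⁺/Co is oxidized (anode), so E°cell = E°(Sn²⁺/Sn) − E°(Co²⁺/Co).
E°(Sn²⁺/Sn) = E°cell + E°(anode) = +0.136 + (−0.275) = −0.139 V.

−0.139 V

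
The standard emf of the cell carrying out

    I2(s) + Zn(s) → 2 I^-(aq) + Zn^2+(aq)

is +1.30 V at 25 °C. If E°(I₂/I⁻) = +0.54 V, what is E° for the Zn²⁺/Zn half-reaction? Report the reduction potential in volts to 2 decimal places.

−0.76 V

In the reaction as written the I₂/I⁻ couple is reduced (cathode) and Zn²⁺/Zn is oxidized (anode), so E°cell = E°(I₂/I⁻) − E°(Zn²⁺/Zn).
E°(Zn²⁺/Zn) = E°(cathode) − E°cell = +0.54 − (+1.30) = −0.76 V.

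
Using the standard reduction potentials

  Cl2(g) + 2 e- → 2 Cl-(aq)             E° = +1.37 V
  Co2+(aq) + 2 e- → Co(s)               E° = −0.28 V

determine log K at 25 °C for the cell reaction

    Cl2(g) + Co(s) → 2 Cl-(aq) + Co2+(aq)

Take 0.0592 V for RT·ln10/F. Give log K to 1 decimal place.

log K = 55.7

The Cl₂/Cl⁻ couple is reduced (cathode); E°cell = +1.37 − (−0.28) = +1.65 V with n = 2.
At equilibrium E = 0, so log K = nE°cell / 0.0592 = (2)(+1.65) / 0.0592 = 55.7.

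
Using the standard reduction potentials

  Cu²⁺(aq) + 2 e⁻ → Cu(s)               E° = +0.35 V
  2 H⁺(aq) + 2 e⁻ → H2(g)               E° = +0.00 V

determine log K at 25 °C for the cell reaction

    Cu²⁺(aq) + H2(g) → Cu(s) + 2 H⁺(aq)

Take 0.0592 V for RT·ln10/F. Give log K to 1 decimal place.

The Cu²⁺/Cu couple is reduced (cathode); E°cell = +0.35 − (+0.00) = +0.35 V with n = 2.
At equilibrium E = 0, so log K = nE°cell / 0.0592 = (2)(+0.35) / 0.0592 = 11.8.

log K = 11.8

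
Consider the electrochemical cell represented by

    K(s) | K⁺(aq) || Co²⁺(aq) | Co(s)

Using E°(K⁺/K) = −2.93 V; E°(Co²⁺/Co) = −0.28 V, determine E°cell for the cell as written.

By convention the left-hand electrode in cell notation is the anode (oxidation) and the right-hand electrode is the cathode (reduction).
E°cell = E°(right) − E°(left) = −0.28 − (−2.93) = +2.65 V.

+2.65 V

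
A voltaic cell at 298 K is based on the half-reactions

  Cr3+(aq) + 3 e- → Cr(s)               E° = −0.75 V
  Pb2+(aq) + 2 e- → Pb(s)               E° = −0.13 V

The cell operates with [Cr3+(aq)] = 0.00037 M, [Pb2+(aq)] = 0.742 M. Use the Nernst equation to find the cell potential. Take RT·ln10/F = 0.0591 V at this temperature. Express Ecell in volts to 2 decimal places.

+0.68 V

The Pb²⁺/Pb couple has the more positive E°, so it is the cathode; Cr³⁺/Cr is the anode.
The standard potential is −0.13 − (−0.75) = +0.62 V and the balanced reaction transfers n = 6 electrons.
The balanced reaction is 3 Pb2+(aq) + 2 Cr(s) → 3 Pb(s) + 2 Cr3+(aq), so Q = [Cr3+(aq)]^2 / [Pb2+(aq)]^3 = 3.35×10^−7 and log Q = −6.475.
Applying E = E° − (RT ln10/nF)·log Q gives +0.62 − (0.0591/6)(−6.475) = +0.68 V.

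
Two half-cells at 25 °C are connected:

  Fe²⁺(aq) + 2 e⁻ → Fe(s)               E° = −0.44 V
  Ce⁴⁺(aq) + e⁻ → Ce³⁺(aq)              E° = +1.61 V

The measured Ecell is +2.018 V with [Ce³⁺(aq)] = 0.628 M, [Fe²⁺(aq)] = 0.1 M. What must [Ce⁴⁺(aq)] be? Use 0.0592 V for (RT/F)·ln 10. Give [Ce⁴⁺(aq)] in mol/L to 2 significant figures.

0.057 M

Ce⁴⁺/Ce³⁺ is the cathode (higher E°); E°cell = +1.61 − (−0.44) = +2.05 V with n = 2.
From the Nernst equation, log Q = n(E° − E)/0.0592 = 2·(+2.05 − (+2.018))/0.0592 = 1.081.
The balanced reaction is 2 Ce⁴⁺(aq) + Fe(s) → 2 Ce³⁺(aq) + Fe²⁺(aq), so Q = ([Ce³⁺(aq)]^2·[Fe²⁺(aq)]) / [Ce⁴⁺(aq)]^2.
Isolating [Ce⁴⁺(aq)] in Q = 10^{1.081} yields log [Ce⁴⁺(aq)] = −1.243, i.e. 0.057 M.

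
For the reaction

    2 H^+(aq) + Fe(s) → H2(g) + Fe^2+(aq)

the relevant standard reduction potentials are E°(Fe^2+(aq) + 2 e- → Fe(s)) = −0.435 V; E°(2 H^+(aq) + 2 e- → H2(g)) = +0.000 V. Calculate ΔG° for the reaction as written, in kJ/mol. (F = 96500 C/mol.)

−84.0 kJ/mol

In the reaction as written H^+(aq) is reduced, so the 2H⁺/H₂ couple is the cathode and Fe²⁺/Fe is the anode.
E°cell = +0.000 − (−0.435) = +0.435 V; balancing electrons gives n = 2.
ΔG° = −nFE°cell = −(2)(96500)(+0.435) J/mol = −84.0 kJ/mol.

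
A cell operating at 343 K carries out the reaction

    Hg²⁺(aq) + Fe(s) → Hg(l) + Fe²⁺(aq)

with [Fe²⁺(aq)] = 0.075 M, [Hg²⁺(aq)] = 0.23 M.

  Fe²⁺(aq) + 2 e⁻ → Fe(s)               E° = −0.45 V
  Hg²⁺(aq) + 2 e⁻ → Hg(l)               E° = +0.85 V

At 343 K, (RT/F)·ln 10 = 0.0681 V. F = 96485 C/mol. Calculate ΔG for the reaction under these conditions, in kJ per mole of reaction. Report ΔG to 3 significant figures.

−254 kJ/mol

With Hg²⁺/Hg reduced at the cathode, E°cell = +0.85 − (−0.45) = +1.30 V and n = 2.
Here Q = [Fe²⁺(aq)] / [Hg²⁺(aq)] = 0.326 (log Q = −0.487), giving E = +1.30 − (0.0681/2)·(−0.487) = +1.3166 V.
Finally ΔG = −nFE = −(2)(96485 C/mol)(+1.3166 V) = −254 kJ/mol.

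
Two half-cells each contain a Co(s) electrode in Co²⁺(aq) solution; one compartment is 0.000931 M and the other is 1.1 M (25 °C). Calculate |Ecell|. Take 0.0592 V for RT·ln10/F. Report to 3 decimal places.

For a concentration cell E°cell = 0, since both electrodes use the same couple.
The compartment with the higher Co²⁺(aq) concentration (1.1 M) acts as the cathode; ions are reduced there and produced at the dilute (0.000931 M) anode.
With n = 2, Ecell = −(0.0592/2)·log([dilute]/[conc]) = −(0.0592/2)·log(0.000931/1.1) = +0.091 V.

0.091 V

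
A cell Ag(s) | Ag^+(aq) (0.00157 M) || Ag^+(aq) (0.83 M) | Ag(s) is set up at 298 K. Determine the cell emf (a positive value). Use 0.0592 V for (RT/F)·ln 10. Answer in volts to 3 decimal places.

0.161 V

For a concentration cell E°cell = 0, since both electrodes use the same couple.
The compartment with the higher Ag^+(aq) concentration (0.83 M) acts as the cathode; ions are reduced there and produced at the dilute (0.00157 M) anode.
With n = 1, Ecell = −(0.0592/1)·log([dilute]/[conc]) = −(0.0592/1)·log(0.00157/0.83) = +0.161 V.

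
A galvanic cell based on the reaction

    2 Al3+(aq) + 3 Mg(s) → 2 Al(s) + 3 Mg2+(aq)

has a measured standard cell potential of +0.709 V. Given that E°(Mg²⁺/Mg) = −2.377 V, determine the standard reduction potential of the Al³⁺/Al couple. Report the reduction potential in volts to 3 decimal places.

−1.668 V

In the reaction as written the Al³⁺/Al couple is reduced (cathode) and Mg²⁺/Mg is oxidized (anode), so E°cell = E°(Al³⁺/Al) − E°(Mg²⁺/Mg).
E°(Al³⁺/Al) = E°cell + E°(anode) = +0.709 + (−2.377) = −1.668 V.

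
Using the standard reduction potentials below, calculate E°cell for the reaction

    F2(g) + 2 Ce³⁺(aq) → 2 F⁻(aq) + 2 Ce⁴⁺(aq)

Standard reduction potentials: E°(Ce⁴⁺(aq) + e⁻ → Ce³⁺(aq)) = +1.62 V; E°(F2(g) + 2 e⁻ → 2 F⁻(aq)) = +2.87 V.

+1.25 V

F2(g) gains electrons, so the F₂/F⁻ couple is the cathode; the Ce⁴⁺/Ce³⁺ couple is the anode.
E°cell = E°(cathode) − E°(anode) = +2.87 − (+1.62) = +1.25 V.
The positive value indicates the reaction is spontaneous as written.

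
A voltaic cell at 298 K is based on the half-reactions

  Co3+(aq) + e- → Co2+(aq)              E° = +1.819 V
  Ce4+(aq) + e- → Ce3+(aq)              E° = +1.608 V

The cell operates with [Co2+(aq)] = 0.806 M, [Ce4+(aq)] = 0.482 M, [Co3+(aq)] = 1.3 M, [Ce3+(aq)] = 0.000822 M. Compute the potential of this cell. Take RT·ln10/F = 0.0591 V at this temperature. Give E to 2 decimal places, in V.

+0.06 V

Co³⁺/Co²⁺ is reduced (cathode, E° = +1.819 V) and Ce⁴⁺/Ce³⁺ is oxidized (anode).
E°cell = +1.819 − (+1.608) = +0.211 V, with n = 1 electron transferred.
For the overall reaction Co3+(aq) + Ce3+(aq) → Co2+(aq) + Ce4+(aq), Q = ([Co2+(aq)]·[Ce4+(aq)]) / ([Co3+(aq)]·[Ce3+(aq)]) = 364, giving log Q = 2.561.
By the Nernst equation, E = +0.211 − (0.0591/1)·(2.561) = +0.06 V.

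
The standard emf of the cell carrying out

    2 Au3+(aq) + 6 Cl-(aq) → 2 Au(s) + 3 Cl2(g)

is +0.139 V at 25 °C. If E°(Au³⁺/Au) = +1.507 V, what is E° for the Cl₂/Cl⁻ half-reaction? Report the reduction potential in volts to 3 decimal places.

+1.368 V

In the reaction as written the Au³⁺/Au couple is reduced (cathode) and Cl₂/Cl⁻ is oxidized (anode), so E°cell = E°(Au³⁺/Au) − E°(Cl₂/Cl⁻).
E°(Cl₂/Cl⁻) = E°(cathode) − E°cell = +1.507 − (+0.139) = +1.368 V.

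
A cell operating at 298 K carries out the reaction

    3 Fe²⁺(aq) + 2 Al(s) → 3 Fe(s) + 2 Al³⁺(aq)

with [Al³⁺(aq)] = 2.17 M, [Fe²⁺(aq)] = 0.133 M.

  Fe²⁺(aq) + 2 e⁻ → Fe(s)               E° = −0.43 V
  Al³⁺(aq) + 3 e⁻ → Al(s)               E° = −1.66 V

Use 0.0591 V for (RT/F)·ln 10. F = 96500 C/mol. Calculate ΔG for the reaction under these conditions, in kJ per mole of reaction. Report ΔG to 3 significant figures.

The standard cell potential is −0.43 − (−1.66) = +1.23 V, with n = 6 electrons in the balanced equation.
Here Q = [Al³⁺(aq)]^2 / [Fe²⁺(aq)]^3 = 2×10^3 (log Q = 3.301), giving E = +1.23 − (0.0591/6)·(3.301) = +1.1975 V.
ΔG = −nFE = −(6)(96500)(+1.1975) J/mol = −693 kJ/mol.

−693 kJ/mol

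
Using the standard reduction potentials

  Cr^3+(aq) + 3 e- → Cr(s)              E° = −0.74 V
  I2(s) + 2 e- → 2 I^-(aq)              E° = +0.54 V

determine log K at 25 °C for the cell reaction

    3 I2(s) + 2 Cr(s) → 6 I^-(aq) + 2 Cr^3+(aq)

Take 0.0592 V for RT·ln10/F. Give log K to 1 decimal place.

log K = 129.7

The I₂/I⁻ couple is reduced (cathode); E°cell = +0.54 − (−0.74) = +1.28 V with n = 6.
At equilibrium E = 0, so log K = nE°cell / 0.0592 = (6)(+1.28) / 0.0592 = 129.7.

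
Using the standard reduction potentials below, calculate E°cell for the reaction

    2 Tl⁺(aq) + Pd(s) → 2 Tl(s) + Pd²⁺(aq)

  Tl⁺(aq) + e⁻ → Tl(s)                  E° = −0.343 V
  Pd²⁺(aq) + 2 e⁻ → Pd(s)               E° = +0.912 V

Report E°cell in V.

−1.255 V

Tl⁺(aq) gains electrons, so the Tl⁺/Tl couple is the cathode; the Pd²⁺/Pd couple is the anode.
E°cell = E°(cathode) − E°(anode) = −0.343 − (+0.912) = −1.255 V.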